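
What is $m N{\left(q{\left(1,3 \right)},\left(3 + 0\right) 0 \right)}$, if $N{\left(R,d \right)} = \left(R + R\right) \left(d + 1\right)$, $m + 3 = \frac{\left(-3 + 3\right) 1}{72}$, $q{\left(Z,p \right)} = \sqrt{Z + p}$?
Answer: $-12$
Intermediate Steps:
$m = -3$ ($m = -3 + \frac{\left(-3 + 3\right) 1}{72} = -3 + 0 \cdot 1 \cdot \frac{1}{72} = -3 + 0 \cdot \frac{1}{72} = -3 + 0 = -3$)
$N{\left(R,d \right)} = 2 R \left(1 + d\right)$
$m N{\left(q{\left(1,3 \right)},\left(3 + 0\right) 0 \right)} = - 3 \cdot 2 \sqrt{1 + 3} \left(1 + \left(3 + 0\right) 0\right) = - 3 \cdot 2 \sqrt{4} \left(1 + 3 \cdot 0\right) = - 3 \cdot 2 \cdot 2 \left(1 + 0\right) = - 3 \cdot 2 \cdot 2 \cdot 1 = \left(-3\right) 4 = -12$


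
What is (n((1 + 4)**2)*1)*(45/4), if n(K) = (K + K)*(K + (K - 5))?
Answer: 50625/2 ≈ 25313.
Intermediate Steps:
n(K) = 2*K*(-5 + 2*K) (n(K) = (2*K)*(K + (-5 + K)) = (2*K)*(-5 + 2*K) = 2*K*(-5 + 2*K))
(n((1 + 4)**2)*1)*(45/4) = ((2*(1 + 4)**2*(-5 + 2*(1 + 4)**2))*1)*(45/4) = ((2*5**2*(-5 + 2*5**2))*1)*(45*(1/4)) = ((2*25*(-5 + 2*25))*1)*(45/4) = ((2*25*(-5 + 50))*1)*(45/4) = ((2*25*45)*1)*(45/4) = (2250*1)*(45/4) = 2250*(45/4) = 50625/2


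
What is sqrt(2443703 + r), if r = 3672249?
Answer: 4*sqrt(382247) ≈ 2473.0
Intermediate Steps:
sqrt(2443703 + r) = sqrt(2443703 + 3672249) = sqrt(6115952) = 4*sqrt(382247)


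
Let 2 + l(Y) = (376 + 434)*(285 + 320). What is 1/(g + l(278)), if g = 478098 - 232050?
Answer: 1/736096 ≈ 1.3585e-6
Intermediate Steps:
l(Y) = 490048 (l(Y) = -2 + (376 + 434)*(285 + 320) = -2 + 810*605 = -2 + 490050 = 490048)
g = 246048
1/(g + l(278)) = 1/(246048 + 490048) = 1/736096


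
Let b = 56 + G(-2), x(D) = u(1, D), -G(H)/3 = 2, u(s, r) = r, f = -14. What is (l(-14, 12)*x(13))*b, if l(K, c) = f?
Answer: -9100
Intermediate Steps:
G(H) = -6 (G(H) = -3*2 = -6)
x(D) = D
l(K, c) = -14
b = 50 (b = 56 - 6 = 50)
(l(-14, 12)*x(13))*b = -14*13*50 = -182*50 = -9100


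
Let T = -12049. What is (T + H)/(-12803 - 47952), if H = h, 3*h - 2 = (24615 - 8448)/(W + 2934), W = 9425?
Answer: 26276464/132506655 ≈ 0.19830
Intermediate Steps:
h = 2405/2181 (h = 2/3 + ((24615 - 8448)/(9425 + 2934))/3 = 2/3 + (16167/12359)/3 = 2/3 + (16167*(1/12359))/3 = 2/3 + (1/3)*(951/727) = 2/3 + 317/727 = 2405/2181 ≈ 1.1027)
H = 2405/2181 ≈ 1.1027
(T + H)/(-12803 - 47952) = (-12049 + 2405/2181)/(-12803 - 47952) = -26276464/2181/(-60755) = -26276464/2181*(-1/60755) = 26276464/132506655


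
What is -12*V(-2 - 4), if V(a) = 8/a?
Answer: 16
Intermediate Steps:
-12*V(-2 - 4) = -12*8/(-2 - 4) = -12*8/(-6) = -12*8*(-⅙) = -12*(-4)/3 = -1*(-16) = 16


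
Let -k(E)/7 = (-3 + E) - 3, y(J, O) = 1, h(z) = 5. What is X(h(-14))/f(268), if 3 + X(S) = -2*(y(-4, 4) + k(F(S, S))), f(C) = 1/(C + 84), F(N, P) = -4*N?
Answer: -129888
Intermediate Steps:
k(E) = 42 - 7*E (k(E) = -7*((-3 + E) - 3) = -7*(-6 + E) = 42 - 7*E)
f(C) = 1/(84 + C)
X(S) = -89 - 56*S (X(S) = -3 - 2*(1 + (42 - (-28)*S)) = -3 - 2*(1 + (42 + 28*S)) = -3 - 2*(43 + 28*S) = -3 + (-86 - 56*S) = -89 - 56*S)
X(h(-14))/f(268) = (-89 - 56*5)/(1/(84 + 268)) = (-89 - 280)/(1/352) = -369/1/352 = -369*352 = -129888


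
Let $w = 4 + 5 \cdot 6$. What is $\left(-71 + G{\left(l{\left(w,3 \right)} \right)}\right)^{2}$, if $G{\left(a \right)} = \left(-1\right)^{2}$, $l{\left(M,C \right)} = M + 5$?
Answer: $4900$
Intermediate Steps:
$w = 34$ ($w = 4 + 30 = 34$)
$l{\left(M,C \right)} = 5 + M$
$G{\left(a \right)} = 1$
$\left(-71 + G{\left(l{\left(w,3 \right)} \right)}\right)^{2} = \left(-71 + 1\right)^{2} = \left(-70\right)^{2} = 4900$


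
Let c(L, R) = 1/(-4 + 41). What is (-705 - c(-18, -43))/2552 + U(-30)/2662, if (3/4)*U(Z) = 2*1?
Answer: -4717441/17137956 ≈ -0.27526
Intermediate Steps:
U(Z) = 8/3 (U(Z) = 4*(2*1)/3 = (4/3)*2 = 8/3)
c(L, R) = 1/37
(-705 - c(-18, -43))/2552 + U(-30)/2662 = (-705 - 1*1/37)/2552 + (8/3)/2662 = (-705 - 1/37)*(1/2552) + (8/3)*(1/2662) = -26086/37*1/2552 + 4/3993 = -13043/47212 + 4/3993 = -4717441/17137956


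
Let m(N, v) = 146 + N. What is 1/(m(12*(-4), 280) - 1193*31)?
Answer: -1/36885 ≈ -2.7111e-5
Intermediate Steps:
1/(m(12*(-4), 280) - 1193*31) = 1/((146 + 12*(-4)) - 1193*31) = 1/((146 - 48) - 36983) = 1/(98 - 36983) = 1/(-36885) = -1/36885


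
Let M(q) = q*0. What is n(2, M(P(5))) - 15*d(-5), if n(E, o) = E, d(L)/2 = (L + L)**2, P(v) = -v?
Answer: -2998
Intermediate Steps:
M(q) = 0
d(L) = 8*L**2 (d(L) = 2*(L + L)**2 = 2*(2*L)**2 = 2*(4*L**2) = 8*L**2)
n(2, M(P(5))) - 15*d(-5) = 2 - 120*(-5)**2 = 2 - 120*25 = 2 - 15*200 = 2 - 3000 = -2998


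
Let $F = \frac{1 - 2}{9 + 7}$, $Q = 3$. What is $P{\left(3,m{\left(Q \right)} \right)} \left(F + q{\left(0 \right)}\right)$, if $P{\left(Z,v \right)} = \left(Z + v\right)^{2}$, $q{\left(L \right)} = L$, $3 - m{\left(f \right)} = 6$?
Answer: $0$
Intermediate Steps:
$m{\left(f \right)} = -3$ ($m{\left(f \right)} = 3 - 6 = -3$)
$F = - \frac{1}{16} \approx -0.0625$
$P{\left(3,m{\left(Q \right)} \right)} \left(F + q{\left(0 \right)}\right) = \left(3 - 3\right)^{2} \left(- \frac{1}{16} + 0\right) = 0^{2} \left(- \frac{1}{16}\right) = 0 \left(- \frac{1}{16}\right) = 0$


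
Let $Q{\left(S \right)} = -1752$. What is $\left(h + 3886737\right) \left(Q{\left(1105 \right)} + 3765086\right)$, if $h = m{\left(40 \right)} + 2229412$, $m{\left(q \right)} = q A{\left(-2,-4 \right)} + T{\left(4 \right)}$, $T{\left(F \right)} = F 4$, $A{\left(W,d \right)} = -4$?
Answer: $23016569560670$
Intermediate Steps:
$T{\left(F \right)} = 4 F$
$m{\left(q \right)} = 16 - 4 q$ ($m{\left(q \right)} = q \left(-4\right) + 4 \cdot 4 = - 4 q + 16 = 16 - 4 q$)
$h = 2229268$ ($h = \left(16 - 160\right) + 2229412 = -144 + 2229412 = 2229268$)
$\left(h + 3886737\right) \left(Q{\left(1105 \right)} + 3765086\right) = \left(2229268 + 3886737\right) \left(-1752 + 3765086\right) = 6116005 \cdot 3763334 = 23016569560670$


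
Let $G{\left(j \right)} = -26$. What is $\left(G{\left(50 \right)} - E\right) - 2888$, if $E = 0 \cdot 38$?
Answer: $-2914$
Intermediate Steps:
$E = 0$
$\left(G{\left(50 \right)} - E\right) - 2888 = \left(-26 - 0\right) - 2888 = \left(-26 + 0\right) - 2888 = -26 - 2888 = -2914$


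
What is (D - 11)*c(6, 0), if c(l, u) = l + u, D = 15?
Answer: 24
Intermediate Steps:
(D - 11)*c(6, 0) = (15 - 11)*(6 + 0) = 4*6 = 24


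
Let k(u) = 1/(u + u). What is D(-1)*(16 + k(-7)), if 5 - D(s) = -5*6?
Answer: 1115/2 ≈ 557.50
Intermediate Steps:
D(s) = 35 (D(s) = 5 - (-5)*6 = 5 - 1*(-30) = 5 + 30 = 35)
k(u) = 1/(2*u)
D(-1)*(16 + k(-7)) = 35*(16 + (½)/(-7)) = 35*(16 + (½)*(-⅐)) = 35*(16 - 1/14) = 35*(223/14) = 1115/2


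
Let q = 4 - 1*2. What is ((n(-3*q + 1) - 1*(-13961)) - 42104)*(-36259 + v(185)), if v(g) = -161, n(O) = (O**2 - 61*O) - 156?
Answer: 1018630980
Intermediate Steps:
q = 2 (q = 4 - 2 = 2)
n(O) = -156 + O**2 - 61*O
((n(-3*q + 1) - 1*(-13961)) - 42104)*(-36259 + v(185)) = (((-156 + (-3*2 + 1)**2 - 61*(-3*2 + 1)) - 1*(-13961)) - 42104)*(-36259 - 161) = (((-156 + (-6 + 1)**2 - 61*(-6 + 1)) + 13961) - 42104)*(-36420) = (((-156 + (-5)**2 - 61*(-5)) + 13961) - 42104)*(-36420) = (((-156 + 25 + 305) + 13961) - 42104)*(-36420) = ((174 + 13961) - 42104)*(-36420) = (14135 - 42104)*(-36420) = -27969*(-36420) = 1018630980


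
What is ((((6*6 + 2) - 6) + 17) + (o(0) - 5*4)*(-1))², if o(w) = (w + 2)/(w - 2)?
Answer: 4900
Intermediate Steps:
o(w) = (2 + w)/(-2 + w)
((((6*6 + 2) - 6) + 17) + (o(0) - 5*4)*(-1))² = ((((6*6 + 2) - 6) + 17) + ((2 + 0)/(-2 + 0) - 5*4)*(-1))² = ((((36 + 2) - 6) + 17) + (2/(-2) - 20)*(-1))² = (((38 - 6) + 17) + (-½*2 - 20)*(-1))² = ((32 + 17) + (-1 - 20)*(-1))² = (49 - 21*(-1))² = (49 + 21)² = 70² = 4900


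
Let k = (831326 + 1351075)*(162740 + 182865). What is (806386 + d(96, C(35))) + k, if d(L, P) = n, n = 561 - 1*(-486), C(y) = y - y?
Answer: 754249505038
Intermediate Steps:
C(y) = 0
n = 1047 (n = 561 + 486 = 1047)
d(L, P) = 1047
k = 754248697605 (k = 2182401*345605 = 754248697605)
(806386 + d(96, C(35))) + k = (806386 + 1047) + 754248697605 = 807433 + 754248697605 = 754249505038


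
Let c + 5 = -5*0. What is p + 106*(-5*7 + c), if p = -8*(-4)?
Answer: -4208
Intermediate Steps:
c = -5 (c = -5 - 5*0 = -5 + 0 = -5)
p = 32
p + 106*(-5*7 + c) = 32 + 106*(-5*7 - 5) = 32 + 106*(-35 - 5) = 32 + 106*(-40) = 32 - 4240 = -4208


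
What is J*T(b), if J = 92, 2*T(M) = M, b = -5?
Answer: -230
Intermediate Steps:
T(M) = M/2
J*T(b) = 92*((1/2)*(-5)) = 92*(-5/2) = -230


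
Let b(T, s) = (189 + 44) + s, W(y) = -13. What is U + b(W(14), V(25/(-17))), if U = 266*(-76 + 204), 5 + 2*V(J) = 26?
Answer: 68583/2 ≈ 34292.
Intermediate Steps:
V(J) = 21/2 (V(J) = -5/2 + (½)*26 = -5/2 + 13 = 21/2)
b(T, s) = 233 + s
U = 34048 (U = 266*128 = 34048)
U + b(W(14), V(25/(-17))) = 34048 + (233 + 21/2) = 34048 + 487/2 = 68583/2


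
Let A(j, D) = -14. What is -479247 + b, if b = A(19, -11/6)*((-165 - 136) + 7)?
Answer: -475131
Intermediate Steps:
b = 4116 (b = -14*((-165 - 136) + 7) = -14*(-301 + 7) = -14*(-294) = 4116)
-479247 + b = -479247 + 4116 = -475131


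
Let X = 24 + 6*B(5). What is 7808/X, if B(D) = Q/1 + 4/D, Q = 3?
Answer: 19520/117 ≈ 166.84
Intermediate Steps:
B(D) = 3 + 4/D (B(D) = 3/1 + 4/D = 3*1 + 4/D = 3 + 4/D)
X = 234/5 (X = 24 + 6*(3 + 4/5) = 24 + 6*(19/5) = 24 + 114/5 = 234/5 ≈ 46.800)
7808/X = 7808/(234/5) = 7808*(5/234) = 19520/117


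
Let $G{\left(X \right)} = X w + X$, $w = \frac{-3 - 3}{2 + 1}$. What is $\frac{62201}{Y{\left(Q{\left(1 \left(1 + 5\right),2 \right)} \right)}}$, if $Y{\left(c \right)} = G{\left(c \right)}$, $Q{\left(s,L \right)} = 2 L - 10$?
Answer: $\frac{62201}{6} \approx 10367.0$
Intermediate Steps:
$w = -2$ ($w = - \frac{6}{3} = \left(-6\right) \frac{1}{3} = -2$)
$Q{\left(s,L \right)} = -10 + 2 L$
$G{\left(X \right)} = - X$ ($G{\left(X \right)} = X \left(-2\right) + X = - 2 X + X = - X$)
$Y{\left(c \right)} = - c$
$\frac{62201}{Y{\left(Q{\left(1 \left(1 + 5\right),2 \right)} \right)}} = \frac{62201}{\left(-1\right) \left(-10 + 2 \cdot 2\right)} = \frac{62201}{\left(-1\right) \left(-10 + 4\right)} = \frac{62201}{\left(-1\right) \left(-6\right)} = \frac{62201}{6}$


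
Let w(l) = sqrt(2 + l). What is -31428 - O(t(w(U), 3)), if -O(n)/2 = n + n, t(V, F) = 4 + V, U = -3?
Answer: -31412 + 4*I ≈ -31412.0 + 4.0*I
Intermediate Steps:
O(n) = -4*n (O(n) = -2*(n + n) = -4*n)
-31428 - O(t(w(U), 3)) = -31428 - (-4)*(4 + sqrt(2 - 3)) = -31428 - (-4)*(4 + sqrt(-1)) = -31428 - (-4)*(4 + I) = -31428 - (-16 - 4*I) = -31428 + (16 + 4*I) = -31412 + 4*I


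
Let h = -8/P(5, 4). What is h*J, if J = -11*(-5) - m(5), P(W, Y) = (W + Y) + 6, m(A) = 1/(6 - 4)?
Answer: -436/15 ≈ -29.067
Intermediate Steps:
m(A) = ½ (m(A) = 1/2 = ½)
P(W, Y) = 6 + W + Y
h = -8/15 (h = -8/(6 + 5 + 4) = -8/15 ≈ -0.53333)
J = 109/2 (J = -11*(-5) - 1*½ = 55 - ½ = 109/2 ≈ 54.500)
h*J = -8/15*109/2 = -436/15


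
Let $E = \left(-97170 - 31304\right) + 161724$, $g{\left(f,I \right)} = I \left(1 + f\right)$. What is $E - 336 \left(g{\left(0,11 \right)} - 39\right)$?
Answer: $42658$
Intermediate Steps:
$E = 33250$ ($E = -128474 + 161724 = 33250$)
$E - 336 \left(g{\left(0,11 \right)} - 39\right) = 33250 - 336 \left(11 \left(1 + 0\right) - 39\right) = 33250 - 336 \left(11 \cdot 1 - 39\right) = 33250 - 336 \left(11 - 39\right) = 33250 - 336 \left(-28\right) = 33250 - -9408 = 33250 + 9408 = 42658$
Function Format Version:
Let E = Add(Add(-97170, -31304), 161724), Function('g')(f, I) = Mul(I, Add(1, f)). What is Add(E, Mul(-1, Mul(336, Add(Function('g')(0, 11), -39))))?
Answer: 42658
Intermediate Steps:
E = 33250 (E = Add(-128474, 161724) = 33250)
Add(E, Mul(-1, Mul(336, Add(Function('g')(0, 11), -39)))) = Add(33250, Mul(-1, Mul(336, Add(Mul(11, Add(1, 0)), -39)))) = Add(33250, Mul(-1, Mul(336, Add(Mul(11, 1), -39)))) = Add(33250, Mul(-1, Mul(336, Add(11, -39)))) = Add(33250, Mul(-1, Mul(336, -28))) = Add(33250, Mul(-1, -9408)) = Add(33250, 9408) = 42658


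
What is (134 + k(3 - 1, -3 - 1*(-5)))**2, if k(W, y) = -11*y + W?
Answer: 12996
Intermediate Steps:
k(W, y) = W - 11*y
(134 + k(3 - 1, -3 - 1*(-5)))**2 = (134 + ((3 - 1) - 11*(-3 - 1*(-5))))**2 = (134 + (2 - 11*(-3 + 5)))**2 = (134 + (2 - 11*2))**2 = (134 + (2 - 22))**2 = (134 - 20)**2 = 114**2 = 12996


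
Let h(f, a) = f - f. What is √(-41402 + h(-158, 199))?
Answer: I*√41402 ≈ 203.47*I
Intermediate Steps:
h(f, a) = 0
√(-41402 + h(-158, 199)) = √(-41402 + 0) = √(-41402) = I*√41402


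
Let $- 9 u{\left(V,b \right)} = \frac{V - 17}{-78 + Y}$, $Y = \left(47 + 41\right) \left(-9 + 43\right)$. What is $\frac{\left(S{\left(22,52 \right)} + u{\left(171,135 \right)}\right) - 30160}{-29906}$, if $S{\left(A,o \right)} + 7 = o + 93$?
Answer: $\frac{393678563}{392157378} \approx 1.0039$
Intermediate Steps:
$S{\left(A,o \right)} = 86 + o$ ($S{\left(A,o \right)} = -7 + \left(o + 93\right) = -7 + \left(93 + o\right) = 86 + o$)
$Y = 2992$ ($Y = 88 \cdot 34 = 2992$)
$u{\left(V,b \right)} = \frac{17}{26226} - \frac{V}{26226}$ ($u{\left(V,b \right)} = - \frac{\left(V - 17\right) \frac{1}{-78 + 2992}}{9} = - \frac{\left(-17 + V\right) \frac{1}{2914}}{9} = - \frac{- \frac{17}{2914} + \frac{V}{2914}}{9} = \frac{17}{26226} - \frac{V}{26226}$)
$\frac{\left(S{\left(22,52 \right)} + u{\left(171,135 \right)}\right) - 30160}{-29906} = \frac{\left(\left(86 + 52\right) + \left(\frac{17}{26226} - \frac{19}{2914}\right)\right) - 30160}{-29906} = \left(\left(138 + \left(\frac{17}{26226} - \frac{19}{2914}\right)\right) - 30160\right) \left(- \frac{1}{29906}\right) = \left(\left(138 - \frac{77}{13113}\right) - 30160\right) \left(- \frac{1}{29906}\right) = \left(\frac{1809517}{13113} - 30160\right) \left(- \frac{1}{29906}\right) = \left(- \frac{393678563}{13113}\right) \left(- \frac{1}{29906}\right) = \frac{393678563}{392157378}$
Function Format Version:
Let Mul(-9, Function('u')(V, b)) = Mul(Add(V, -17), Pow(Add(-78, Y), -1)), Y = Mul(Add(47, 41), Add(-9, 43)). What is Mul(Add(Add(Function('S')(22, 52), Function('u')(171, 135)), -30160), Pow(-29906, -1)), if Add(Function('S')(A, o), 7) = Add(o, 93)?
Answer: Rational(393678563, 392157378) ≈ 1.0039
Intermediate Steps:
Function('S')(A, o) = Add(86, o) (Function('S')(A, o) = Add(-7, Add(o, 93)) = Add(-7, Add(93, o)) = Add(86, o))
Y = 2992 (Y = Mul(88, 34) = 2992)
Function('u')(V, b) = Add(Rational(17, 26226), Mul(Rational(-1, 26226), V)) (Function('u')(V, b) = Mul(Rational(-1, 9), Mul(Add(V, -17), Pow(Add(-78, 2992), -1))) = Mul(Rational(-1, 9), Mul(Add(-17, V), Pow(2914, -1))) = Mul(Rational(-1, 9), Mul(Add(-17, V), Rational(1, 2914))) = Mul(Rational(-1, 9), Add(Rational(-17, 2914), Mul(Rational(1, 2914), V))) = Add(Rational(17, 26226), Mul(Rational(-1, 26226), V)))
Mul(Add(Add(Function('S')(22, 52), Function('u')(171, 135)), -30160), Pow(-29906, -1)) = Mul(Add(Add(Add(86, 52), Add(Rational(17, 26226), Mul(Rational(-1, 26226), 171))), -30160), Pow(-29906, -1)) = Mul(Add(Add(138, Add(Rational(17, 26226), Rational(-19, 2914))), -30160), Rational(-1, 29906)) = Mul(Add(Add(138, Rational(-77, 13113)), -30160), Rational(-1, 29906)) = Mul(Add(Rational(1809517, 13113), -30160), Rational(-1, 29906)) = Mul(Rational(-393678563, 13113), Rational(-1, 29906)) = Rational(393678563, 392157378)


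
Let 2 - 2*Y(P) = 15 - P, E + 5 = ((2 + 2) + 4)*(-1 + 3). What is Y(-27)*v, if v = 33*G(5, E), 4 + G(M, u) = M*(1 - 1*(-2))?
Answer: -7260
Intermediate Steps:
E = 11 (E = -5 + ((2 + 2) + 4)*(-1 + 3) = -5 + (4 + 4)*2 = -5 + 8*2 = -5 + 16 = 11)
Y(P) = -13/2 + P/2 (Y(P) = 1 - (15 - P)/2 = 1 + (-15/2 + P/2) = -13/2 + P/2)
G(M, u) = -4 + 3*M (G(M, u) = -4 + M*(1 - 1*(-2)) = -4 + M*(1 + 2) = -4 + M*3 = -4 + 3*M)
v = 363 (v = 33*(-4 + 3*5) = 33*(-4 + 15) = 33*11 = 363)
Y(-27)*v = (-13/2 + (1/2)*(-27))*363 = (-13/2 - 27/2)*363 = -20*363 = -7260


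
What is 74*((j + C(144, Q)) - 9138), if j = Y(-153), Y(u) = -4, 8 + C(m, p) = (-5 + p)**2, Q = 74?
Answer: -324786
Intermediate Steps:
C(m, p) = -8 + (-5 + p)**2
j = -4
74*((j + C(144, Q)) - 9138) = 74*((-4 + (-8 + (-5 + 74)**2)) - 9138) = 74*((-4 + (-8 + 69**2)) - 9138) = 74*((-4 + (-8 + 4761)) - 9138) = 74*((-4 + 4753) - 9138) = 74*(4749 - 9138) = 74*(-4389) = -324786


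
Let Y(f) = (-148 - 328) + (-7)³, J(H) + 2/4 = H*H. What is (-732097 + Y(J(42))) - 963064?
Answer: -1695980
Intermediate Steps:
J(H) = -½ + H² (J(H) = -½ + H*H = -½ + H²)
Y(f) = -819 (Y(f) = -476 - 343 = -819)
(-732097 + Y(J(42))) - 963064 = (-732097 - 819) - 963064 = -732916 - 963064 = -1695980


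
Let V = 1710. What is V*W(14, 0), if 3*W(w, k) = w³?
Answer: 1564080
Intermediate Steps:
W(w, k) = w³/3
V*W(14, 0) = 1710*((⅓)*14³) = 1710*((⅓)*2744) = 1710*(2744/3) = 1564080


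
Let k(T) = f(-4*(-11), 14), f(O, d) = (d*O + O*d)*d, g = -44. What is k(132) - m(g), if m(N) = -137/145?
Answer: 2501097/145 ≈ 17249.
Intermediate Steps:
m(N) = -137/145 (m(N) = -137*1/145 = -137/145)
f(O, d) = 2*O*d**2 (f(O, d) = (O*d + O*d)*d = (2*O*d)*d = 2*O*d**2)
k(T) = 17248 (k(T) = 2*(-4*(-11))*14**2 = 2*44*196 = 17248)
k(132) - m(g) = 17248 - 1*(-137/145) = 17248 + 137/145 = 2501097/145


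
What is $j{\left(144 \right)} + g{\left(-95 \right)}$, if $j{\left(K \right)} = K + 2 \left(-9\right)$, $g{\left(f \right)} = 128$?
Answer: $254$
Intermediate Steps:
$j{\left(K \right)} = -18 + K$ ($j{\left(K \right)} = K - 18 = -18 + K$)
$j{\left(144 \right)} + g{\left(-95 \right)} = \left(-18 + 144\right) + 128 = 126 + 128 = 254$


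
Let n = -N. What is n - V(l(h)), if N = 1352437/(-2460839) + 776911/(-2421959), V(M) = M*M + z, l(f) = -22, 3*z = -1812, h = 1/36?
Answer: 720393539484532/5960051163601 ≈ 120.87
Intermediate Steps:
h = 1/36 ≈ 0.027778
z = -604 (z = (1/3)*(-1812) = -604)
V(M) = -604 + M**2 (V(M) = M*M - 604 = M**2 - 604 = -604 + M**2)
N = -5187399852412/5960051163601 (N = 1352437*(-1/2460839) + 776911*(-1/2421959) = -1352437/2460839 - 776911/2421959 = -5187399852412/5960051163601 ≈ -0.87036)
n = 5187399852412/5960051163601 (n = -1*(-5187399852412/5960051163601) = 5187399852412/5960051163601 ≈ 0.87036)
n - V(l(h)) = 5187399852412/5960051163601 - (-604 + (-22)**2) = 5187399852412/5960051163601 - (-604 + 484) = 5187399852412/5960051163601 - 1*(-120) = 5187399852412/5960051163601 + 120 = 720393539484532/5960051163601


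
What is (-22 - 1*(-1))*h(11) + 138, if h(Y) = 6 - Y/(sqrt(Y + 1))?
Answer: 12 + 77*sqrt(3)/2 ≈ 78.684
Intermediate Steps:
h(Y) = 6 - Y/sqrt(1 + Y) (h(Y) = 6 - Y/(sqrt(1 + Y)) = 6 - Y/sqrt(1 + Y))
(-22 - 1*(-1))*h(11) + 138 = (-22 - 1*(-1))*(6 - 1*11/sqrt(1 + 11)) + 138 = (-22 + 1)*(6 - 1*11/sqrt(12)) + 138 = -21*(6 - 1*11*sqrt(3)/6) + 138 = -21*(6 - 11*sqrt(3)/6) + 138 = (-126 + 77*sqrt(3)/2) + 138 = 12 + 77*sqrt(3)/2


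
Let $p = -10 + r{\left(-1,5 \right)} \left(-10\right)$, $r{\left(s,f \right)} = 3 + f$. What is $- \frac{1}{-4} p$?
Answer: $- \frac{45}{2} \approx -22.5$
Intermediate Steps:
$p = -90$ ($p = -10 + \left(3 + 5\right) \left(-10\right) = -10 + 8 \left(-10\right) = -10 - 80 = -90$)
$- \frac{1}{-4} p = - \frac{1}{-4} \left(-90\right) = \left(-1\right) \left(- \frac{1}{4}\right) \left(-90\right) = \frac{1}{4} \left(-90\right) = - \frac{45}{2}$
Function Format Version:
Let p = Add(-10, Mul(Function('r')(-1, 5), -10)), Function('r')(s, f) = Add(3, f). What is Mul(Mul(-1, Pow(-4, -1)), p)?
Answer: Rational(-45, 2) ≈ -22.500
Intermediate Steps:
p = -90 (p = Add(-10, Mul(Add(3, 5), -10)) = Add(-10, Mul(8, -10)) = Add(-10, -80) = -90)
Mul(Mul(-1, Pow(-4, -1)), p) = Mul(Mul(-1, Pow(-4, -1)), -90) = Mul(Mul(-1, Rational(-1, 4)), -90) = Mul(Rational(1, 4), -90) = Rational(-45, 2)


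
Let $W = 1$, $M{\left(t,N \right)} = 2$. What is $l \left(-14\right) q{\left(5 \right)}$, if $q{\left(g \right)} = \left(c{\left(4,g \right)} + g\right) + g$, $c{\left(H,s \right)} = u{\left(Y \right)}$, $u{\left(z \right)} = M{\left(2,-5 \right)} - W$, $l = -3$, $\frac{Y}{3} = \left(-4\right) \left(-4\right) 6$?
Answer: $462$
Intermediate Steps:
$Y = 288$ ($Y = 3 \left(-4\right) \left(-4\right) 6 = 3 \cdot 16 \cdot 6 = 3 \cdot 96 = 288$)
$u{\left(z \right)} = 1$ ($u{\left(z \right)} = 2 - 1 = 1$)
$c{\left(H,s \right)} = 1$
$q{\left(g \right)} = 1 + 2 g$ ($q{\left(g \right)} = \left(1 + g\right) + g = 1 + 2 g$)
$l \left(-14\right) q{\left(5 \right)} = \left(-3\right) \left(-14\right) \left(1 + 2 \cdot 5\right) = 42 \left(1 + 10\right) = 42 \cdot 11 = 462$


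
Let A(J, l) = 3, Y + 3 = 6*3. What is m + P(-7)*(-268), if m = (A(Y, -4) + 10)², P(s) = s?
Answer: 2045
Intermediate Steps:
Y = 15 (Y = -3 + 6*3 = -3 + 18 = 15)
m = 169 (m = (3 + 10)² = 13² = 169)
m + P(-7)*(-268) = 169 - 7*(-268) = 169 + 1876 = 2045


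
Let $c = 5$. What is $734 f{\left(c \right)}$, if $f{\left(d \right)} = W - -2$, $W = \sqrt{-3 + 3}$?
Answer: $1468$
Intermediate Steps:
$W = 0$ ($W = \sqrt{0} = 0$)
$f{\left(d \right)} = 2$ ($f{\left(d \right)} = 0 - -2 = 0 + 2 = 2$)
$734 f{\left(c \right)} = 734 \cdot 2 = 1468$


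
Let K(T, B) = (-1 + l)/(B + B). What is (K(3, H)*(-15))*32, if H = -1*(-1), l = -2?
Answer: 720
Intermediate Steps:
H = 1
K(T, B) = -3/(2*B) (K(T, B) = (-1 - 2)/(B + B) = -3*1/(2*B) = -3/(2*B))
(K(3, H)*(-15))*32 = (-3/2/1*(-15))*32 = (-3/2*1*(-15))*32 = -3/2*(-15)*32 = (45/2)*32 = 720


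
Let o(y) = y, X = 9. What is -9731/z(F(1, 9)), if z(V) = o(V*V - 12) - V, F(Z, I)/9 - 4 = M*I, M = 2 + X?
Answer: -9731/858390 ≈ -0.011336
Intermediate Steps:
M = 11 (M = 2 + 9 = 11)
F(Z, I) = 36 + 99*I (F(Z, I) = 36 + 9*(11*I) = 36 + 99*I)
z(V) = -12 + V² - V (z(V) = (V*V - 12) - V = (V² - 12) - V = (-12 + V²) - V = -12 + V² - V)
-9731/z(F(1, 9)) = -9731/(-12 + (36 + 99*9)² - (36 + 99*9)) = -9731/(-12 + (36 + 891)² - (36 + 891)) = -9731/(-12 + 927² - 1*927) = -9731/(-12 + 859329 - 927) = -9731/858390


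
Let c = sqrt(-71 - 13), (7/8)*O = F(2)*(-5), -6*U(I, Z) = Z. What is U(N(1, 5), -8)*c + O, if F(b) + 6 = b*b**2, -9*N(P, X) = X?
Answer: -80/7 + 8*I*sqrt(21)/3 ≈ -11.429 + 12.22*I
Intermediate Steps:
N(P, X) = -X/9
U(I, Z) = -Z/6
F(b) = -6 + b**3 (F(b) = -6 + b*b**2 = -6 + b**3)
O = -80/7 (O = 8*((-6 + 2**3)*(-5))/7 = 8*((-6 + 8)*(-5))/7 = 8*(2*(-5))/7 = (8/7)*(-10) = -80/7 ≈ -11.429)
c = 2*I*sqrt(21) (c = sqrt(-84) = 2*I*sqrt(21) ≈ 9.1651*I)
U(N(1, 5), -8)*c + O = (-1/6*(-8))*(2*I*sqrt(21)) - 80/7 = 4*(2*I*sqrt(21))/3 - 80/7 = 8*I*sqrt(21)/3 - 80/7 = -80/7 + 8*I*sqrt(21)/3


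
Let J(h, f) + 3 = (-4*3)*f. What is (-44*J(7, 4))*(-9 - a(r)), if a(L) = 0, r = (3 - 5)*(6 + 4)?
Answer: -20196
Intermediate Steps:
J(h, f) = -3 - 12*f (J(h, f) = -3 + (-4*3)*f = -3 - 12*f)
r = -20 (r = -2*10 = -20)
(-44*J(7, 4))*(-9 - a(r)) = (-44*(-3 - 12*4))*(-9 - 1*0) = (-44*(-3 - 48))*(-9 + 0) = -44*(-51)*(-9) = 2244*(-9) = -20196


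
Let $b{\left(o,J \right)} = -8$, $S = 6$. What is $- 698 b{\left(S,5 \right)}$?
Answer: $5584$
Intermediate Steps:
$- 698 b{\left(S,5 \right)} = \left(-698\right) \left(-8\right) = 5584$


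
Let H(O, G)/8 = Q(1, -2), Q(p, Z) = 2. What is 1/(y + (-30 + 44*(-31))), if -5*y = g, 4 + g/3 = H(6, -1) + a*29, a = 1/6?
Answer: -10/14041 ≈ -0.00071220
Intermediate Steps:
a = 1/6 ≈ 0.16667
H(O, G) = 16 (H(O, G) = 8*2 = 16)
g = 101/2 (g = -12 + 3*(16 + (1/6)*29) = -12 + 3*(16 + 29/6) = -12 + 3*(125/6) = -12 + 125/2 = 101/2 ≈ 50.500)
y = -101/10 (y = -1/5*101/2 = -101/10 ≈ -10.100)
1/(y + (-30 + 44*(-31))) = 1/(-101/10 + (-30 + 44*(-31))) = 1/(-101/10 + (-30 - 1364)) = 1/(-101/10 - 1394) = 1/(-14041/10) = -10/14041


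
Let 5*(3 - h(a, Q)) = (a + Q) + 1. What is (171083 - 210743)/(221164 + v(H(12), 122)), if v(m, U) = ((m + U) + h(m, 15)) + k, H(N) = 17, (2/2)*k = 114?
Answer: -198300/1107067 ≈ -0.17912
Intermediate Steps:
h(a, Q) = 14/5 - Q/5 - a/5 (h(a, Q) = 3 - ((a + Q) + 1)/5 = 3 - ((Q + a) + 1)/5 = 3 - (1 + Q + a)/5 = 3 + (-1/5 - Q/5 - a/5) = 14/5 - Q/5 - a/5)
k = 114
v(m, U) = 569/5 + U + 4*m/5 (v(m, U) = ((m + U) + (14/5 - 1/5*15 - m/5)) + 114 = ((U + m) + (14/5 - 3 - m/5)) + 114 = ((U + m) + (-1/5 - m/5)) + 114 = (-1/5 + U + 4*m/5) + 114 = 569/5 + U + 4*m/5)
(171083 - 210743)/(221164 + v(H(12), 122)) = (171083 - 210743)/(221164 + (569/5 + 122 + (4/5)*17)) = -39660/(221164 + (569/5 + 122 + 68/5)) = -39660/(221164 + 1247/5) = -39660/1107067/5 = -39660*5/1107067 = -198300/1107067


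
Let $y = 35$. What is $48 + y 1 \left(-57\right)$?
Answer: $-1947$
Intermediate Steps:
$48 + y 1 \left(-57\right) = 48 + 35 \cdot 1 \left(-57\right) = 48 + 35 \left(-57\right) = 48 - 1995 = -1947$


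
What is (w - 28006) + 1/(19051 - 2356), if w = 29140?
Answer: 18932131/16695 ≈ 1134.0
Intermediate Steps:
(w - 28006) + 1/(19051 - 2356) = (29140 - 28006) + 1/(19051 - 2356) = 1134 + 1/16695 = 18932131/16695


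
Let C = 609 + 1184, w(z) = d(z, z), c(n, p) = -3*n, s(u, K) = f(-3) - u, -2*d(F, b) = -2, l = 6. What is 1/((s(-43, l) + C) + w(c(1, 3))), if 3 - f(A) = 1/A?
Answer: 3/5521 ≈ 0.00054338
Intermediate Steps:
f(A) = 3 - 1/A
d(F, b) = 1 (d(F, b) = -1/2*(-2) = 1)
s(u, K) = 10/3 - u (s(u, K) = (3 - 1/(-3)) - u = (3 - 1*(-1/3)) - u = (3 + 1/3) - u = 10/3 - u)
w(z) = 1
C = 1793
1/((s(-43, l) + C) + w(c(1, 3))) = 1/(((10/3 - 1*(-43)) + 1793) + 1) = 1/(((10/3 + 43) + 1793) + 1) = 1/((139/3 + 1793) + 1) = 1/(5518/3 + 1) = 1/(5521/3) = 3/5521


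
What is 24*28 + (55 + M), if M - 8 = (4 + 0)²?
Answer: 751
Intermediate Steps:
M = 24 (M = 8 + (4 + 0)² = 8 + 4² = 8 + 16 = 24)
24*28 + (55 + M) = 24*28 + (55 + 24) = 672 + 79 = 751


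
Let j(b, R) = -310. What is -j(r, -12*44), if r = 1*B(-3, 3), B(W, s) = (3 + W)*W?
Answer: 310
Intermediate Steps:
B(W, s) = W*(3 + W)
r = 0 (r = 1*(-3*(3 - 3)) = 1*(-3*0) = 1*0 = 0)
-j(r, -12*44) = -1*(-310) = 310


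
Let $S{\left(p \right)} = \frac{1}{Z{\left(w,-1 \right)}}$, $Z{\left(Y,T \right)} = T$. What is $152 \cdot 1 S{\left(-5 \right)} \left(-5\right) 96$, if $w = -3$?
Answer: $72960$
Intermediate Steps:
$S{\left(p \right)} = -1$ ($S{\left(p \right)} = \frac{1}{-1} = -1$)
$152 \cdot 1 S{\left(-5 \right)} \left(-5\right) 96 = 152 \cdot 1 \left(-1\right) \left(-5\right) 96 = 152 \left(\left(-1\right) \left(-5\right)\right) 96 = 152 \cdot 5 \cdot 96 = 760 \cdot 96 = 72960$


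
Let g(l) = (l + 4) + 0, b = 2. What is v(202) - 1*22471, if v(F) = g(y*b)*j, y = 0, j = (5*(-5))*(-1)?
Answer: -22371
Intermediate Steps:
j = 25 (j = -25*(-1) = 25)
g(l) = 4 + l (g(l) = (4 + l) + 0 = 4 + l)
v(F) = 100 (v(F) = (4 + 0*2)*25 = (4 + 0)*25 = 4*25 = 100)
v(202) - 1*22471 = 100 - 1*22471 = 100 - 22471 = -22371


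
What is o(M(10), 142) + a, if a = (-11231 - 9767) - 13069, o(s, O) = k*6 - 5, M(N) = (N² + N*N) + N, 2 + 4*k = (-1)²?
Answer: -68147/2 ≈ -34074.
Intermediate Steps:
k = -¼ (k = -½ + (¼)*(-1)² = -½ + (¼)*1 = -½ + ¼ = -¼ ≈ -0.25000)
M(N) = N + 2*N² (M(N) = (N² + N²) + N = 2*N² + N = N + 2*N²)
o(s, O) = -13/2 (o(s, O) = -¼*6 - 5 = -3/2 - 5 = -13/2)
a = -34067 (a = -20998 - 13069 = -34067)
o(M(10), 142) + a = -13/2 - 34067 = -68147/2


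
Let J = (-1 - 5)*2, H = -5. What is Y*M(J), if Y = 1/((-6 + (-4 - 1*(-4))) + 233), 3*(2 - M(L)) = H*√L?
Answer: 2/227 + 10*I*√3/681 ≈ 0.0088106 + 0.025434*I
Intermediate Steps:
J = -12 (J = -6*2 = -12)
M(L) = 2 + 5*√L/3 (M(L) = 2 - (-5)*√L/3 = 2 + 5*√L/3)
Y = 1/227 (Y = 1/((-6 + (-4 + 4)) + 233) = 1/((-6 + 0) + 233) = 1/(-6 + 233) = 1/227 ≈ 0.0044053)
Y*M(J) = (2 + 5*√(-12)/3)/227 = (2 + 5*(2*I*√3)/3)/227 = (2 + 10*I*√3/3)/227 = 2/227 + 10*I*√3/681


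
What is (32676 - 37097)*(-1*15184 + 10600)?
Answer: 20265864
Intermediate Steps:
(32676 - 37097)*(-1*15184 + 10600) = -4421*(-15184 + 10600) = -4421*(-4584) = 20265864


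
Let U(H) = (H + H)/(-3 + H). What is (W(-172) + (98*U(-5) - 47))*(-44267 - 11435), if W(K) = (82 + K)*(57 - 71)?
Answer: -74390021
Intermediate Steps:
W(K) = -1148 - 14*K (W(K) = (82 + K)*(-14) = -1148 - 14*K)
U(H) = 2*H/(-3 + H) (U(H) = (2*H)/(-3 + H) = 2*H/(-3 + H))
(W(-172) + (98*U(-5) - 47))*(-44267 - 11435) = ((-1148 - 14*(-172)) + (98*(2*(-5)/(-3 - 5)) - 47))*(-44267 - 11435) = ((-1148 + 2408) + (98*(2*(-5)/(-8)) - 47))*(-55702) = (1260 + (98*(2*(-5)*(-1/8)) - 47))*(-55702) = (1260 + (98*(5/4) - 47))*(-55702) = (1260 + (245/2 - 47))*(-55702) = (1260 + 151/2)*(-55702) = (2671/2)*(-55702) = -74390021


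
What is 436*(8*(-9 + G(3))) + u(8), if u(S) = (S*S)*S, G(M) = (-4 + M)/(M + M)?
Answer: -94384/3 ≈ -31461.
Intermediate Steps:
G(M) = (-4 + M)/(2*M) (G(M) = (-4 + M)/((2*M)) = (-4 + M)*(1/(2*M)) = (-4 + M)/(2*M))
u(S) = S**3 (u(S) = S**2*S = S**3)
436*(8*(-9 + G(3))) + u(8) = 436*(8*(-9 + (1/2)*(-4 + 3)/3)) + 8**3 = 436*(8*(-9 + (1/2)*(1/3)*(-1))) + 512 = 436*(8*(-9 - 1/6)) + 512 = 436*(8*(-55/6)) + 512 = 436*(-220/3) + 512 = -95920/3 + 512 = -94384/3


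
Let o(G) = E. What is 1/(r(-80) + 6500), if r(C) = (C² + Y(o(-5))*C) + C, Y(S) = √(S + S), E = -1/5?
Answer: 641/8217748 + I*√10/10272185 ≈ 7.8002e-5 + 3.0785e-7*I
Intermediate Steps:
E = -⅕ (E = -1*⅕ = -⅕ ≈ -0.20000)
o(G) = -⅕
Y(S) = √2*√S (Y(S) = √(2*S) = √2*√S)
r(C) = C + C² + I*C*√10/5 (r(C) = (C² + (√2*√(-⅕))*C) + C = (C² + (√2*(I*√5/5))*C) + C = (C² + (I*√10/5)*C) + C = (C² + I*C*√10/5) + C = C + C² + I*C*√10/5)
1/(r(-80) + 6500) = 1/((⅕)*(-80)*(5 + 5*(-80) + I*√10) + 6500) = 1/((⅕)*(-80)*(5 - 400 + I*√10) + 6500) = 1/((⅕)*(-80)*(-395 + I*√10) + 6500) = 1/((6320 - 16*I*√10) + 6500) = 1/(12820 - 16*I*√10)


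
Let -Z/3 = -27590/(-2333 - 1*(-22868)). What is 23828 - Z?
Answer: 32615014/1369 ≈ 23824.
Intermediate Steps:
Z = 5518/1369 (Z = -(-82770)/(-2333 - 1*(-22868)) = -(-82770)/(-2333 + 22868) = -(-82770)/20535 = -3*(-5518/4107) = 5518/1369 ≈ 4.0307)
23828 - Z = 23828 - 1*5518/1369 = 23828 - 5518/1369 = 32615014/1369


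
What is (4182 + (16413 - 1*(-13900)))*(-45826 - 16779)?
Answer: -2159559475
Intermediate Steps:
(4182 + (16413 - 1*(-13900)))*(-45826 - 16779) = (4182 + (16413 + 13900))*(-62605) = (4182 + 30313)*(-62605) = 34495*(-62605) = -2159559475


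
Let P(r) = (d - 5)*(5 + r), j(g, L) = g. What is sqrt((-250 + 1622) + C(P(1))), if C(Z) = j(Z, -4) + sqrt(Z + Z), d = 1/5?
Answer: 2*sqrt(8395 + 15*I*sqrt(10))/5 ≈ 36.65 + 0.10354*I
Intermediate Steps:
d = 1/5 ≈ 0.20000
P(r) = -24 - 24*r/5 (P(r) = (1/5 - 5)*(5 + r) = -24*(5 + r)/5 = -24 - 24*r/5)
C(Z) = Z + sqrt(2)*sqrt(Z) (C(Z) = Z + sqrt(Z + Z) = Z + sqrt(2*Z) = Z + sqrt(2)*sqrt(Z))
sqrt((-250 + 1622) + C(P(1))) = sqrt((-250 + 1622) + ((-24 - 24/5*1) + sqrt(2)*sqrt(-24 - 24/5*1))) = sqrt(1372 + ((-24 - 24/5) + sqrt(2)*sqrt(-24 - 24/5))) = sqrt(1372 + (-144/5 + sqrt(2)*sqrt(-144/5))) = sqrt(1372 + (-144/5 + sqrt(2)*(12*I*sqrt(5)/5))) = sqrt(1372 + (-144/5 + 12*I*sqrt(10)/5)) = sqrt(6716/5 + 12*I*sqrt(10)/5)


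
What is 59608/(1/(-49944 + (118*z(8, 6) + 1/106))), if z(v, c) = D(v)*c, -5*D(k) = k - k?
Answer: -157784253652/53 ≈ -2.9771e+9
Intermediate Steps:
D(k) = 0 (D(k) = -(k - k)/5 = -1/5*0 = 0)
z(v, c) = 0 (z(v, c) = 0*c = 0)
59608/(1/(-49944 + (118*z(8, 6) + 1/106))) = 59608/(1/(-49944 + (118*0 + 1/106))) = 59608/(1/(-49944 + (0 + 1/106))) = 59608/(1/(-49944 + 1/106)) = 59608/(1/(-5294063/106)) = 59608/(-106/5294063) = 59608*(-5294063/106) = -157784253652/53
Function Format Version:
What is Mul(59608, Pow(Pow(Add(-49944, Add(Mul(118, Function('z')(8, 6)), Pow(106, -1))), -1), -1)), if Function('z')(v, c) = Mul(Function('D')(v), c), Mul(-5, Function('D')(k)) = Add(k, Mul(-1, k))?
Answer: Rational(-157784253652, 53) ≈ -2.9771e+9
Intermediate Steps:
Function('D')(k) = 0 (Function('D')(k) = Mul(Rational(-1, 5), Add(k, Mul(-1, k))) = Mul(Rational(-1, 5), 0) = 0)
Function('z')(v, c) = 0 (Function('z')(v, c) = Mul(0, c) = 0)
Mul(59608, Pow(Pow(Add(-49944, Add(Mul(118, Function('z')(8, 6)), Pow(106, -1))), -1), -1)) = Mul(59608, Pow(Pow(Add(-49944, Add(Mul(118, 0), Pow(106, -1))), -1), -1)) = Mul(59608, Pow(Pow(Add(-49944, Add(0, Rational(1, 106))), -1), -1)) = Mul(59608, Pow(Pow(Add(-49944, Rational(1, 106)), -1), -1)) = Mul(59608, Pow(Pow(Rational(-5294063, 106), -1), -1)) = Mul(59608, Pow(Rational(-106, 5294063), -1)) = Mul(59608, Rational(-5294063, 106)) = Rational(-157784253652, 53)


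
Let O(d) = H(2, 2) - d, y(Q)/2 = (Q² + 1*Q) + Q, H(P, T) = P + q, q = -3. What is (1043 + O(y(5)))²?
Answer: 944784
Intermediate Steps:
H(P, T) = -3 + P (H(P, T) = P - 3 = -3 + P)
y(Q) = 2*Q² + 4*Q (y(Q) = 2*((Q² + 1*Q) + Q) = 2*((Q² + Q) + Q) = 2*((Q + Q²) + Q) = 2*(Q² + 2*Q) = 2*Q² + 4*Q)
O(d) = -1 - d (O(d) = (-3 + 2) - d = -1 - d)
(1043 + O(y(5)))² = (1043 + (-1 - 2*5*(2 + 5)))² = (1043 + (-1 - 2*5*7))² = (1043 + (-1 - 1*70))² = (1043 + (-1 - 70))² = (1043 - 71)² = 972² = 944784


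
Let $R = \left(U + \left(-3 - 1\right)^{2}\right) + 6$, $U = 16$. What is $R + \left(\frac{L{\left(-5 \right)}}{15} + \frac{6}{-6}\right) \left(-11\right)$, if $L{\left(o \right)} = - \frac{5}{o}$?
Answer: $\frac{724}{15} \approx 48.267$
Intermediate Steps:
$R = 38$ ($R = \left(16 + \left(-3 - 1\right)^{2}\right) + 6 = \left(16 + \left(-4\right)^{2}\right) + 6 = \left(16 + 16\right) + 6 = 32 + 6 = 38$)
$R + \left(\frac{L{\left(-5 \right)}}{15} + \frac{6}{-6}\right) \left(-11\right) = 38 + \left(\frac{\left(-5\right) \frac{1}{-5}}{15} + \frac{6}{-6}\right) \left(-11\right) = 38 + \left(\left(-5\right) \left(- \frac{1}{5}\right) \frac{1}{15} + 6 \left(- \frac{1}{6}\right)\right) \left(-11\right) = 38 + \left(1 \cdot \frac{1}{15} - 1\right) \left(-11\right) = 38 + \left(\frac{1}{15} - 1\right) \left(-11\right) = 38 - - \frac{154}{15} = 38 + \frac{154}{15} = \frac{724}{15}$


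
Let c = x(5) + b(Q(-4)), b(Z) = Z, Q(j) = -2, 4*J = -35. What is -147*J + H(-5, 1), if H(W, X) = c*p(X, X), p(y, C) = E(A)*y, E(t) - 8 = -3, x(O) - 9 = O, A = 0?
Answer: 5385/4 ≈ 1346.3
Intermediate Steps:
J = -35/4 (J = (¼)*(-35) = -35/4 ≈ -8.7500)
x(O) = 9 + O
E(t) = 5 (E(t) = 8 - 3 = 5)
c = 12 (c = (9 + 5) - 2 = 14 - 2 = 12)
p(y, C) = 5*y
H(W, X) = 60*X (H(W, X) = 12*(5*X) = 60*X)
-147*J + H(-5, 1) = -147*(-35/4) + 60*1 = 5145/4 + 60 = 5385/4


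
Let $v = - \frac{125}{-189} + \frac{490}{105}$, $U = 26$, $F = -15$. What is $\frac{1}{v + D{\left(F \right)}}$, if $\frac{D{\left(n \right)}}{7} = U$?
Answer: $\frac{189}{35405} \approx 0.0053382$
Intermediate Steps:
$v = \frac{1007}{189}$ ($v = \left(-125\right) \left(- \frac{1}{189}\right) + 490 \cdot \frac{1}{105} = \frac{125}{189} + \frac{14}{3} = \frac{1007}{189} \approx 5.328$)
$D{\left(n \right)} = 182$ ($D{\left(n \right)} = 7 \cdot 26 = 182$)
$\frac{1}{v + D{\left(F \right)}} = \frac{1}{\frac{1007}{189} + 182} = \frac{1}{\frac{35405}{189}} = \frac{189}{35405}$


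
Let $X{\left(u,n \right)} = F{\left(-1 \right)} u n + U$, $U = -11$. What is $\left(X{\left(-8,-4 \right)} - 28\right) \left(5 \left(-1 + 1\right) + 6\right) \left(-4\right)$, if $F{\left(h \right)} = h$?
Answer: $1704$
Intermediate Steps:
$X{\left(u,n \right)} = -11 - n u$ ($X{\left(u,n \right)} = - u n - 11 = - n u - 11 = -11 - n u$)
$\left(X{\left(-8,-4 \right)} - 28\right) \left(5 \left(-1 + 1\right) + 6\right) \left(-4\right) = \left(\left(-11 - \left(-4\right) \left(-8\right)\right) - 28\right) \left(5 \left(-1 + 1\right) + 6\right) \left(-4\right) = \left(\left(-11 - 32\right) - 28\right) \left(5 \cdot 0 + 6\right) \left(-4\right) = \left(-43 - 28\right) \left(0 + 6\right) \left(-4\right) = - 71 \cdot 6 \left(-4\right) = \left(-71\right) \left(-24\right) = 1704$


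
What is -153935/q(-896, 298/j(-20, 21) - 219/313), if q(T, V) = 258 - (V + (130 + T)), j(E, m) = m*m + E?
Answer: -20284476755/134934477 ≈ -150.33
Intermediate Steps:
j(E, m) = E + m² (j(E, m) = m² + E = E + m²)
q(T, V) = 128 - T - V (q(T, V) = 258 - (130 + T + V) = 258 + (-130 - T - V) = 128 - T - V)
-153935/q(-896, 298/j(-20, 21) - 219/313) = -153935/(128 - 1*(-896) - (298/(-20 + 21²) - 219/313)) = -153935/(128 + 896 - (298/(-20 + 441) - 219*1/313)) = -153935/(128 + 896 - (298/421 - 219/313)) = -153935/(128 + 896 - 1*1075/131773) = -153935/(128 + 896 - 1075/131773) = -153935/134934477/131773 = -153935*131773/134934477 = -20284476755/134934477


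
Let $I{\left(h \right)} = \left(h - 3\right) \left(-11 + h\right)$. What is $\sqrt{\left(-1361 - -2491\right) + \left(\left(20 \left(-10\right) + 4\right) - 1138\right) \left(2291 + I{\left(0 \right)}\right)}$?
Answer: $i \sqrt{3099086} \approx 1760.4 i$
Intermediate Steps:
$I{\left(h \right)} = \left(-11 + h\right) \left(-3 + h\right)$ ($I{\left(h \right)} = \left(-3 + h\right) \left(-11 + h\right) = \left(-11 + h\right) \left(-3 + h\right)$)
$\sqrt{\left(-1361 - -2491\right) + \left(\left(20 \left(-10\right) + 4\right) - 1138\right) \left(2291 + I{\left(0 \right)}\right)} = \sqrt{\left(-1361 - -2491\right) + \left(\left(20 \left(-10\right) + 4\right) - 1138\right) \left(2291 + \left(33 + 0^{2} - 0\right)\right)} = \sqrt{\left(-1361 + 2491\right) + \left(\left(-200 + 4\right) - 1138\right) \left(2291 + \left(33 + 0 + 0\right)\right)} = \sqrt{1130 + \left(-196 - 1138\right) \left(2291 + 33\right)} = \sqrt{1130 - 3100216} = \sqrt{-3099086} = i \sqrt{3099086}$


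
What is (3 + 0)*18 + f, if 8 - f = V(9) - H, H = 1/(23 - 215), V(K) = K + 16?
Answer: 7103/192 ≈ 36.995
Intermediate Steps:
V(K) = 16 + K
H = -1/192 (H = 1/(-192) = -1/192 ≈ -0.0052083)
f = -3265/192 (f = 8 - ((16 + 9) - 1*(-1/192)) = 8 - (25 + 1/192) = 8 - 1*4801/192 = 8 - 4801/192 = -3265/192 ≈ -17.005)
(3 + 0)*18 + f = (3 + 0)*18 - 3265/192 = 3*18 - 3265/192 = 54 - 3265/192 = 7103/192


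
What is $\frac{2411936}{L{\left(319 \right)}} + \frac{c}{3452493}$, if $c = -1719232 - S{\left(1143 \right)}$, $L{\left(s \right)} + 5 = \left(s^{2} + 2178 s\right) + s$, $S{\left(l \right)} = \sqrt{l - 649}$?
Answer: $\frac{773023344736}{305682579389} - \frac{\sqrt{494}}{3452493} \approx 2.5288$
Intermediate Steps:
$S{\left(l \right)} = \sqrt{-649 + l}$
$L{\left(s \right)} = -5 + s^{2} + 2179 s$ ($L{\left(s \right)} = -5 + \left(\left(s^{2} + 2178 s\right) + s\right) = -5 + \left(s^{2} + 2179 s\right) = -5 + s^{2} + 2179 s$)
$c = -1719232 - \sqrt{494}$ ($c = -1719232 - \sqrt{-649 + 1143} = -1719232 - \sqrt{494} \approx -1.7193 \cdot 10^{6}$)
$\frac{2411936}{L{\left(319 \right)}} + \frac{c}{3452493} = \frac{2411936}{-5 + 319^{2} + 2179 \cdot 319} + \frac{-1719232 - \sqrt{494}}{3452493} = \frac{2411936}{-5 + 101761 + 695101} + \left(-1719232 - \sqrt{494}\right) \frac{1}{3452493} = \frac{2411936}{796857} - \left(\frac{1719232}{3452493} + \frac{\sqrt{494}}{3452493}\right) = \frac{773023344736}{305682579389} - \frac{\sqrt{494}}{3452493}$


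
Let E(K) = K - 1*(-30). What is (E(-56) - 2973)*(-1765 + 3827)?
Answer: -6183938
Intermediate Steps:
E(K) = 30 + K (E(K) = K + 30 = 30 + K)
(E(-56) - 2973)*(-1765 + 3827) = ((30 - 56) - 2973)*(-1765 + 3827) = (-26 - 2973)*2062 = -2999*2062 = -6183938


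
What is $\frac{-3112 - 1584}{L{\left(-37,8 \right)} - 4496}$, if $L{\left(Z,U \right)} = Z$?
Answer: $\frac{4696}{4533} \approx 1.036$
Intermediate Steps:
$\frac{-3112 - 1584}{L{\left(-37,8 \right)} - 4496} = \frac{-3112 - 1584}{-37 - 4496} = \frac{-3112 - 1584}{-4533} = \left(-4696\right) \left(- \frac{1}{4533}\right) = \frac{4696}{4533}$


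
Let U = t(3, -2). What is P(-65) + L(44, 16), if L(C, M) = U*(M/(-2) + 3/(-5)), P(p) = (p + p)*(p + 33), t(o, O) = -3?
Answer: 20929/5 ≈ 4185.8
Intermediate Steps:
U = -3
P(p) = 2*p*(33 + p) (P(p) = (2*p)*(33 + p) = 2*p*(33 + p))
L(C, M) = 9/5 + 3*M/2 (L(C, M) = -3*(M/(-2) + 3/(-5)) = -3*(M*(-½) + 3*(-⅕)) = -3*(-M/2 - ⅗) = -3*(-⅗ - M/2) = 9/5 + 3*M/2)
P(-65) + L(44, 16) = 2*(-65)*(33 - 65) + (9/5 + (3/2)*16) = 2*(-65)*(-32) + (9/5 + 24) = 4160 + 129/5 = 20929/5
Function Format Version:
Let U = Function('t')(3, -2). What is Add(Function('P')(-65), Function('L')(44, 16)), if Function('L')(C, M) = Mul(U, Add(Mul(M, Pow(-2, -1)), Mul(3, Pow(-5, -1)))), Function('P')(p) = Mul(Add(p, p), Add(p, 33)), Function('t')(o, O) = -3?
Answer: Rational(20929, 5) ≈ 4185.8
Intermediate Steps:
U = -3
Function('P')(p) = Mul(2, p, Add(33, p)) (Function('P')(p) = Mul(Mul(2, p), Add(33, p)) = Mul(2, p, Add(33, p)))
Function('L')(C, M) = Add(Rational(9, 5), Mul(Rational(3, 2), M)) (Function('L')(C, M) = Mul(-3, Add(Mul(M, Pow(-2, -1)), Mul(3, Pow(-5, -1)))) = Mul(-3, Add(Mul(M, Rational(-1, 2)), Mul(3, Rational(-1, 5)))) = Mul(-3, Add(Mul(Rational(-1, 2), M), Rational(-3, 5))) = Mul(-3, Add(Rational(-3, 5), Mul(Rational(-1, 2), M))) = Add(Rational(9, 5), Mul(Rational(3, 2), M)))
Add(Function('P')(-65), Function('L')(44, 16)) = Add(Mul(2, -65, Add(33, -65)), Add(Rational(9, 5), Mul(Rational(3, 2), 16))) = Add(Mul(2, -65, -32), Add(Rational(9, 5), 24)) = Add(4160, Rational(129, 5)) = Rational(20929, 5)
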